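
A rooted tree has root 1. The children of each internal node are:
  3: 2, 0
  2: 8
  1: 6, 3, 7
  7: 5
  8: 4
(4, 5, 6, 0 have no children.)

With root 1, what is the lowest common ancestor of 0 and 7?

0's ancestor chain is 0, 3, 1 and 7's is 7, 1; they first meet at 1.

1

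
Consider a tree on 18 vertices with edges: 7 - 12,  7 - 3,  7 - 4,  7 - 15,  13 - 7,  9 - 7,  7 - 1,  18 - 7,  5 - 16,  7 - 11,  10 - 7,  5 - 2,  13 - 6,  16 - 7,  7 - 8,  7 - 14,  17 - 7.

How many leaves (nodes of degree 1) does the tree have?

Exactly 14 nodes have a single neighbour: 1, 2, 3, 4, 6, 8, 9, 10, 11, 12, 14, 15, 17, 18.

14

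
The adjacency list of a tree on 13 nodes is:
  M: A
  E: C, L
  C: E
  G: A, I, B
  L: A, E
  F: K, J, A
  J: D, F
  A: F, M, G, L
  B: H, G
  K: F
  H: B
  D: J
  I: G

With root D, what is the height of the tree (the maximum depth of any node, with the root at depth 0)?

6

The longest root-to-leaf path is D → J → F → A → G → B → H (6 edges).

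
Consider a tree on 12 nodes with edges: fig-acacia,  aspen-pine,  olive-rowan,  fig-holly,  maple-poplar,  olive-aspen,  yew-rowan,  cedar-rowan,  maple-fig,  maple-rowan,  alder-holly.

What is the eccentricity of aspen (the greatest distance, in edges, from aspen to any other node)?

6

A farthest node from aspen is alder.
The path aspen – olive – rowan – maple – fig – holly – alder has 6 edges.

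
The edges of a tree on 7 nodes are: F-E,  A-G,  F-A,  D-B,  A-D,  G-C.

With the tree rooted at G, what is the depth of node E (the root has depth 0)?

G – A – F – E — 3 edges.

3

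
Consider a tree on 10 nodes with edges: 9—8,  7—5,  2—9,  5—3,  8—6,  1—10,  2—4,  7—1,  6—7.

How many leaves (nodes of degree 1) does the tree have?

Exactly 3 nodes have a single neighbour: 3, 4, 10.

3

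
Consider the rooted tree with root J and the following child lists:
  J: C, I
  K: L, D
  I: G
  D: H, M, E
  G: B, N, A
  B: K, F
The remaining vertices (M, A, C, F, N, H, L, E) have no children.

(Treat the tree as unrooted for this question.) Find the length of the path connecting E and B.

3

E – D – K – B: 3 edges.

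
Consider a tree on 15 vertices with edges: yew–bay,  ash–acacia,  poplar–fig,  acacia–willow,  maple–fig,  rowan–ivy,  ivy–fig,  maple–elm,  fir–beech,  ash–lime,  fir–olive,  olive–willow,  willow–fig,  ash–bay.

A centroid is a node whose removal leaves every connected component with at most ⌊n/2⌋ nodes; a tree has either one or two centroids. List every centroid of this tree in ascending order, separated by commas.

If willow is removed the pieces have sizes 6, 5, 3, all ≤ ⌊15/2⌋ = 7.
No neighbour of willow does as well, so willow is the unique centroid.

willow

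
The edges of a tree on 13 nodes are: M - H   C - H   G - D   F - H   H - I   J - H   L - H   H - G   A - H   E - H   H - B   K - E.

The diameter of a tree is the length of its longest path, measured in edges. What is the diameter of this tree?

4

BFS from K reaches D last, at distance 4; BFS from D confirms no node is farther.
Path: K - E - H - G - D.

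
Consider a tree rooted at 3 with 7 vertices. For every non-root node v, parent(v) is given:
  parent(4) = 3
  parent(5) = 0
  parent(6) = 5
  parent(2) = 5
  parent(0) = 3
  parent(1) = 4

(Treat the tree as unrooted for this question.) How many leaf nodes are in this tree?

Degree-1 nodes: 1, 2, 6 — 3 of them.

3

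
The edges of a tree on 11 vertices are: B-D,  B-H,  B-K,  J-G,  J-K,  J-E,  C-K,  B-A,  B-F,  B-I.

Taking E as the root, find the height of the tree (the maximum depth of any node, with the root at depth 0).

4

H sits deepest: E-J-K-B-H — 4 edges from the root.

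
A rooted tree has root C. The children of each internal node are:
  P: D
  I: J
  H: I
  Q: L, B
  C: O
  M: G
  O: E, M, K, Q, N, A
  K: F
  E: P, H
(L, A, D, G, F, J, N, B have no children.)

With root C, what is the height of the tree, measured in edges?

J sits deepest: C–O–E–H–I–J — 5 edges from the root.

5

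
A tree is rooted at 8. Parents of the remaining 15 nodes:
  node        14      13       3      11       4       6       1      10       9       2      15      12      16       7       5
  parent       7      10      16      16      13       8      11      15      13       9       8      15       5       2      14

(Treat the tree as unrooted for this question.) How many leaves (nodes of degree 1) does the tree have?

Degree-1 nodes: 1, 3, 4, 6, 12 — 5 of them.

5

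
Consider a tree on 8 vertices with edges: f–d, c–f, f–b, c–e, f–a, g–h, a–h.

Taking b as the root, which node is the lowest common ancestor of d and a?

f

d's ancestor chain is d, f, b and a's is a, f, b; they first meet at f.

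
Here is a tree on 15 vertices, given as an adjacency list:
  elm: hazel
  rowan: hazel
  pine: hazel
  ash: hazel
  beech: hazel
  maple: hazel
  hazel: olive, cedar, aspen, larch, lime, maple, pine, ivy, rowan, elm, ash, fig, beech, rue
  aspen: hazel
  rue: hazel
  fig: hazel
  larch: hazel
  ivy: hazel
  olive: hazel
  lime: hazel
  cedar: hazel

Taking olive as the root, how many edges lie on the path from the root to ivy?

2

Path from olive to ivy: olive–hazel–ivy, which has 2 edges.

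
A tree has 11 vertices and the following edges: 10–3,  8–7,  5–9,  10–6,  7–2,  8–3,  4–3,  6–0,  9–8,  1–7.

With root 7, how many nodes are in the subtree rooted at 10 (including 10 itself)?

3

10's subtree: {10, 6, 0}, size 3.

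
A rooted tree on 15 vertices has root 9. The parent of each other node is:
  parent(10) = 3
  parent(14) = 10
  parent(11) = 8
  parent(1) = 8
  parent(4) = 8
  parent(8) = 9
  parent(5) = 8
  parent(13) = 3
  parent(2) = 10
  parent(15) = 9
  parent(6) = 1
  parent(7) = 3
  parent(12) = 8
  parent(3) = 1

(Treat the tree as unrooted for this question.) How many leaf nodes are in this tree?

10

The leaves are 2, 4, 5, 6, 7, 11, 12, 13, 14, 15.
That is 10 leaves.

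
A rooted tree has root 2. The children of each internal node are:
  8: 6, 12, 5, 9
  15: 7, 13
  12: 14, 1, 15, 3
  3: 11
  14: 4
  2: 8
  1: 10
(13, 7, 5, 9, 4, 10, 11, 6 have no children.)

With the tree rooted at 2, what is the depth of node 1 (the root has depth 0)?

3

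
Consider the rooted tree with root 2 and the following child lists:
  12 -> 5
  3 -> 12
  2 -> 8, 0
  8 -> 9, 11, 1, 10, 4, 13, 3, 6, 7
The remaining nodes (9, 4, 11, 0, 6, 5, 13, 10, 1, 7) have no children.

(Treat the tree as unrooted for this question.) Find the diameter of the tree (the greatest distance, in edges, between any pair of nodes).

5

Starting from 5, a farthest node is 0 at distance 5.
One longest path: 5–12–3–8–2–0.
So the diameter is 5.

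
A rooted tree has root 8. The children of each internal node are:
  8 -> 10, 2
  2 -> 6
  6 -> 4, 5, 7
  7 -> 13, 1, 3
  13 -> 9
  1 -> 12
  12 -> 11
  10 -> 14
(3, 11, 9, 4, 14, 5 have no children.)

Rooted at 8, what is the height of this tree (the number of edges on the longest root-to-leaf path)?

6

11 sits deepest: 8 – 2 – 6 – 7 – 1 – 12 – 11 — 6 edges from the root.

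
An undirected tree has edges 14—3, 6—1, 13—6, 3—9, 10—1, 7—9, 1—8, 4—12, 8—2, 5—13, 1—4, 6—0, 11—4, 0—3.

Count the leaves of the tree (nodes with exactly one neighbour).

Exactly 7 nodes have a single neighbour: 2, 5, 7, 10, 11, 12, 14.

7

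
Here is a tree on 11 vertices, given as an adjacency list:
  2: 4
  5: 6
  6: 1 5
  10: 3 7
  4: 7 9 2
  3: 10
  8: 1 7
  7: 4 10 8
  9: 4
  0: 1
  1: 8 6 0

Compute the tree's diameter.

6

Starting from 2, a farthest node is 5 at distance 6.
One longest path: 2–4–7–8–1–6–5.
So the diameter is 6.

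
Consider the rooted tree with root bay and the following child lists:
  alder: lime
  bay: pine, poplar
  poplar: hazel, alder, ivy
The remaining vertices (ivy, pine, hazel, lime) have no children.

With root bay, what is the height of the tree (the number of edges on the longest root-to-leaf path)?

The longest root-to-leaf path is bay → poplar → alder → lime (3 edges).

3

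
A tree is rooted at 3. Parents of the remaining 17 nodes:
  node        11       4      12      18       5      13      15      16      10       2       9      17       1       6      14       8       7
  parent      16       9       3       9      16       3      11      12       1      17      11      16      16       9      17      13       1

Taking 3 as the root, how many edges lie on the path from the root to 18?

Climbing from 18 to the root: 18 – 9 – 11 – 16 – 12 – 3. That's 5 steps.

5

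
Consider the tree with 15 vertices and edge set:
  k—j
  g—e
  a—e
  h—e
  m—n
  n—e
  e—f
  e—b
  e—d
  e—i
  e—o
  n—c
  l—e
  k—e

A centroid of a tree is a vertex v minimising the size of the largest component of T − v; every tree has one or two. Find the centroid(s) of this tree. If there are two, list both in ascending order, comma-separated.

e

Delete e: the remaining components have sizes 3, 2, 1, 1, 1, 1, 1, 1, 1, 1, 1. Max 3 ≤ 7, so e is a centroid.
No neighbour of e does as well, so e is the unique centroid.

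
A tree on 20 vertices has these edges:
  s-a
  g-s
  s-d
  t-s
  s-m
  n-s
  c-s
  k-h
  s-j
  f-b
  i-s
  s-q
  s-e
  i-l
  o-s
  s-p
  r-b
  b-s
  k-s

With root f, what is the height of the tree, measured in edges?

The longest root-to-leaf path is f → b → s → k → h (4 edges).

4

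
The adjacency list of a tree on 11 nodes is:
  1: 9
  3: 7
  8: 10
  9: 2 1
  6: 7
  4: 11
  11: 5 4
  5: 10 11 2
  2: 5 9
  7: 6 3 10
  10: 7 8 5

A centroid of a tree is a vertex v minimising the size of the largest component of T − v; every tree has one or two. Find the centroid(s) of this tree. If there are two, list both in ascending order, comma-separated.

Removing 5 splits the tree into components of sizes 5, 3, 2; the largest is 5 ≤ ⌊11/2⌋ = 5.
Every other node leaves some component of size > 5, so the centroid is unique.

5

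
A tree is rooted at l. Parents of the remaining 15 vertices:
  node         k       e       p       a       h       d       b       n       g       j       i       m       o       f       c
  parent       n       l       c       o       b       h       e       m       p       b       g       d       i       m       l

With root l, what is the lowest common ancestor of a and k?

l

Ancestors of a (toward the root): a, o, i, g, p, c, l.
Ancestors of k: k, n, m, d, h, b, e, l.
The deepest node appearing in both lists is l.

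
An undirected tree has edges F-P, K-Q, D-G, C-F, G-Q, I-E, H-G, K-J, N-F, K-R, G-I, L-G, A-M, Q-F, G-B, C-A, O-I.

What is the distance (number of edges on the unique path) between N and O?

The path is N–F–Q–G–I–O, which has 5 edges.

5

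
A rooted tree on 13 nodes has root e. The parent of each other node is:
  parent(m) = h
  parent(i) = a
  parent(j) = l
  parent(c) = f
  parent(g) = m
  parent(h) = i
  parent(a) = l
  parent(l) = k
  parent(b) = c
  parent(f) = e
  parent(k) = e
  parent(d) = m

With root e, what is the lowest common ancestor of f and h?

Ancestors of f (toward the root): f, e.
Ancestors of h: h, i, a, l, k, e.
The deepest node appearing in both lists is e.

e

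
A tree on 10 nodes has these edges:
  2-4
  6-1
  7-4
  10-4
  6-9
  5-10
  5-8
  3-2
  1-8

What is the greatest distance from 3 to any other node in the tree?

8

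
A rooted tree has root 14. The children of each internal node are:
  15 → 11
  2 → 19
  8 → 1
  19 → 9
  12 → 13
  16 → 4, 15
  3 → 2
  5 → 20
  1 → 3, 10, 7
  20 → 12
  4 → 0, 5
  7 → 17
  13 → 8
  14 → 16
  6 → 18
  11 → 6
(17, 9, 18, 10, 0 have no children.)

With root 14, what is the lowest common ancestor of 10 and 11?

10's ancestor chain is 10, 1, 8, 13, 12, 20, 5, 4, 16, 14 and 11's is 11, 15, 16, 14; they first meet at 16.

16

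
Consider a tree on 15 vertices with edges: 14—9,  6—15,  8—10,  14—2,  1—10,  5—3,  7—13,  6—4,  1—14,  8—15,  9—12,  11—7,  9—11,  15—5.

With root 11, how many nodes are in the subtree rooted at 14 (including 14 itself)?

14's subtree: {14, 1, 2, 10, 8, 15, 6, 5, 4, 3}, size 10.

10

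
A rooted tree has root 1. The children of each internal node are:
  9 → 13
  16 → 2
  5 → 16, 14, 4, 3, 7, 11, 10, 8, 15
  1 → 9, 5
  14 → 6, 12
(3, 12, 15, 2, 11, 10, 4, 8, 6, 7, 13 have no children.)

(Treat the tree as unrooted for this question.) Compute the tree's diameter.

A longest path is 13 – 9 – 1 – 5 – 16 – 2, with 5 edges.

5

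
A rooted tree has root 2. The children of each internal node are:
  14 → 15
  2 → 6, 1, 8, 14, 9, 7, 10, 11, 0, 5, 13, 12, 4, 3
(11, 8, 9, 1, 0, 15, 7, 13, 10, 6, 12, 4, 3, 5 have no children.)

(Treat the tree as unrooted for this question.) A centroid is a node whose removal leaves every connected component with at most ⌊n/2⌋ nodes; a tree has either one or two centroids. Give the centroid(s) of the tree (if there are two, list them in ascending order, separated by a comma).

2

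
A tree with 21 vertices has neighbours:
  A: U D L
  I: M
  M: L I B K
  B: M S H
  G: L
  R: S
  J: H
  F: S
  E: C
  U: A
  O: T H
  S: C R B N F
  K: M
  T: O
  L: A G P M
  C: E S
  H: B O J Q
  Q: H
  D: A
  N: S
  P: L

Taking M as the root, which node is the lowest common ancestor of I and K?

M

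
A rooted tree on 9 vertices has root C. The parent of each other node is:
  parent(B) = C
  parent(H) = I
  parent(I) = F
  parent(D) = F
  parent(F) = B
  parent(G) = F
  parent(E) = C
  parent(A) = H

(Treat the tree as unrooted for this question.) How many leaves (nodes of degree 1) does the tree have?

4

The leaves are A, D, E, G.
That is 4 leaves.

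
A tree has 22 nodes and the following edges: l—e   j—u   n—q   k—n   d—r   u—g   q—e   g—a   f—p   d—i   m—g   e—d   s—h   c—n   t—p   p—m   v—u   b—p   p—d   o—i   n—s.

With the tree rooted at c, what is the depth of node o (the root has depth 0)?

c → n → q → e → d → i → o — 6 edges.

6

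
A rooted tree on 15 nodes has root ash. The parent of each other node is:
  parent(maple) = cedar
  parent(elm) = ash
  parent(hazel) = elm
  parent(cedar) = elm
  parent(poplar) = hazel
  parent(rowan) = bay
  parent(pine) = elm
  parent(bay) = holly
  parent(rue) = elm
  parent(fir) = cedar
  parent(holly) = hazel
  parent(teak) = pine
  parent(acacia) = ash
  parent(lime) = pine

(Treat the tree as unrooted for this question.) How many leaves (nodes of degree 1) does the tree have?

Degree-1 nodes: acacia, fir, lime, maple, poplar, rowan, rue, teak — 8 of them.

8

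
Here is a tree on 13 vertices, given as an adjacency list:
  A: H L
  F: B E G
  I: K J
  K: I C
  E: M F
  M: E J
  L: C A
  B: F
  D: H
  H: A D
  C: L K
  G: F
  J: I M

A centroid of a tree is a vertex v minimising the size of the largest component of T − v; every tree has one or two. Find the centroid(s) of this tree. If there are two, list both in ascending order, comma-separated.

Removing I splits the tree into components of sizes 6, 6; the largest is 6 ≤ ⌊13/2⌋ = 6.
Every other node leaves some component of size > 6, so the centroid is unique.

I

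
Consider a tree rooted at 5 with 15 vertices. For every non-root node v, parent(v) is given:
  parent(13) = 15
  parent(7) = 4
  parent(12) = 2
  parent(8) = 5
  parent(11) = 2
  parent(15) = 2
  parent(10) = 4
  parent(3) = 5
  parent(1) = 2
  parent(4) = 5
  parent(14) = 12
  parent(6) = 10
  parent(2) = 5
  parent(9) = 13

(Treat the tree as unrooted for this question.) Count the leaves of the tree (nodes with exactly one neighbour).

8

The leaves are 1, 3, 6, 7, 8, 9, 11, 14.
That is 8 leaves.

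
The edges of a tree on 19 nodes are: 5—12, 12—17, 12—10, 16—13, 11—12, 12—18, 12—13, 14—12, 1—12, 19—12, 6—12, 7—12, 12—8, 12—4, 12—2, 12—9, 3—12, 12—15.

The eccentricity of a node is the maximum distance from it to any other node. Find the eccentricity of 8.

3

Distances from 8 peak at 3, attained at 16.
8 – 12 – 13 – 16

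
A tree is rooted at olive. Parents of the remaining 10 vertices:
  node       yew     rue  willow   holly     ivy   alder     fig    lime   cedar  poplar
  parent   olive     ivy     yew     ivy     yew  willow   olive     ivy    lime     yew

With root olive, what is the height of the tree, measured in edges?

4

A deepest node is cedar, reached by olive → yew → ivy → lime → cedar.
That path has 4 edges, so the height is 4.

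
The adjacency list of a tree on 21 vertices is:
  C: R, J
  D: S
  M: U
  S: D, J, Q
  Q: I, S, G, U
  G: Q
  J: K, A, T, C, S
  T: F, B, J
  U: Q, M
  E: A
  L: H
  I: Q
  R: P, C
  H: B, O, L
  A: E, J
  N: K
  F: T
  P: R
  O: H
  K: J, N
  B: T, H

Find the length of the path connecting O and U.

The path is O – H – B – T – J – S – Q – U, which has 7 edges.

7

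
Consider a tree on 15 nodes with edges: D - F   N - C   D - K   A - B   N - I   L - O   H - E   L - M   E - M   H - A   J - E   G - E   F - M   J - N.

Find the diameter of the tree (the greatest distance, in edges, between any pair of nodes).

7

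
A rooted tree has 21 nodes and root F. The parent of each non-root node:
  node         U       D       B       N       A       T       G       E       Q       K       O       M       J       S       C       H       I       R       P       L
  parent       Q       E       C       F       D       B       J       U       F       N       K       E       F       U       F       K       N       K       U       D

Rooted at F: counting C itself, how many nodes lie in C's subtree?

3

C's subtree: {C, B, T}, size 3.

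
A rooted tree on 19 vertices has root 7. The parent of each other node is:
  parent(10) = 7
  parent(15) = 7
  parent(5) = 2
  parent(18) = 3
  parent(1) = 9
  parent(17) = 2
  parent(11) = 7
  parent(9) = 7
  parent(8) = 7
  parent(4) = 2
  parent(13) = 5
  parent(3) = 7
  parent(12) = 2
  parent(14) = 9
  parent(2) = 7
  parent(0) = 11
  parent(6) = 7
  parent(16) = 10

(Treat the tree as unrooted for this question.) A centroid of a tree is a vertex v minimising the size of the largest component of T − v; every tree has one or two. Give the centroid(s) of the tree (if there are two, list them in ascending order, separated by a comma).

7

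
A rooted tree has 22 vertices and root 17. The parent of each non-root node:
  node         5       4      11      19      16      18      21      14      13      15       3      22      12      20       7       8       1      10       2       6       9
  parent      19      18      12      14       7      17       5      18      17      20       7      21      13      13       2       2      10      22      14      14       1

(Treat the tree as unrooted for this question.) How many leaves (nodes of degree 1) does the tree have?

8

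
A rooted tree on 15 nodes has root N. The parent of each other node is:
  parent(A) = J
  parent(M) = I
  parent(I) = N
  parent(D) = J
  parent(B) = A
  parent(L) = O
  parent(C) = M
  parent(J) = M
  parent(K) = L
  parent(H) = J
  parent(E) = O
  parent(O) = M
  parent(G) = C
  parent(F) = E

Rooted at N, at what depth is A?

4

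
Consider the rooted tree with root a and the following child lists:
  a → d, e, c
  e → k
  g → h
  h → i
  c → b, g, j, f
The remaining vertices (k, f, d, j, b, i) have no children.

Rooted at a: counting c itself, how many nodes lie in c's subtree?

7

c's subtree: {c, g, b, j, f, h, i}, size 7.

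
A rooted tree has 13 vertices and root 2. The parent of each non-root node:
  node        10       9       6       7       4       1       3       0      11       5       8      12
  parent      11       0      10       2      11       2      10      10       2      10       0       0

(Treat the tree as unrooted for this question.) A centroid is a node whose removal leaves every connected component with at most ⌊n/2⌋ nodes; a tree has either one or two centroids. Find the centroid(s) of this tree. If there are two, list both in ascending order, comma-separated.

10

If 10 is removed the pieces have sizes 5, 4, 1, 1, 1, all ≤ ⌊13/2⌋ = 6.
No neighbour of 10 does as well, so 10 is the unique centroid.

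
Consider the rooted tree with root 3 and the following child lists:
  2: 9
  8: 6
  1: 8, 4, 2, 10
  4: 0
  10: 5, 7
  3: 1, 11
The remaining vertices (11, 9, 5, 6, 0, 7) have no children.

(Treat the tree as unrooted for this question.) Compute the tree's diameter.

A longest path is 0-4-1-2-9, with 4 edges.

4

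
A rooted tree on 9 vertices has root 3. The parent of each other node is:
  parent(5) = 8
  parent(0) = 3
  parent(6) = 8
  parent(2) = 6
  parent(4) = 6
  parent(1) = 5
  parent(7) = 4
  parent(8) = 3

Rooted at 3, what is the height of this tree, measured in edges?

4

A deepest node is 7, reached by 3 → 8 → 6 → 4 → 7.
That path has 4 edges, so the height is 4.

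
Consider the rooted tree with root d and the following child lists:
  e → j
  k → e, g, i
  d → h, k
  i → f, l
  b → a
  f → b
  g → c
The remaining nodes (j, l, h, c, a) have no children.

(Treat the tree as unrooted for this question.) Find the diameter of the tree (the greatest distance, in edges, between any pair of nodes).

BFS from a reaches c last, at distance 6; BFS from c confirms no node is farther.
Path: a – b – f – i – k – g – c.

6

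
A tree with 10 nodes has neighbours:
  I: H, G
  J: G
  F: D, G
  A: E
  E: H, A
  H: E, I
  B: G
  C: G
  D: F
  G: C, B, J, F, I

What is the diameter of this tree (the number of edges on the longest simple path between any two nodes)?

A longest path is D – F – G – I – H – E – A, with 6 edges.

6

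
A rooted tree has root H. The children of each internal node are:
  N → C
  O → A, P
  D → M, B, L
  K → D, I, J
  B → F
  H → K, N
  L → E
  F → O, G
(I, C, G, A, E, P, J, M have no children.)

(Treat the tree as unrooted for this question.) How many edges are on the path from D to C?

4

The path is D – K – H – N – C, which has 4 edges.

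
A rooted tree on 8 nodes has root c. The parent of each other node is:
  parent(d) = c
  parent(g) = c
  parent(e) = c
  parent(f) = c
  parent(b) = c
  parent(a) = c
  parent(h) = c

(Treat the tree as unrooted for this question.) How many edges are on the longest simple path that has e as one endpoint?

2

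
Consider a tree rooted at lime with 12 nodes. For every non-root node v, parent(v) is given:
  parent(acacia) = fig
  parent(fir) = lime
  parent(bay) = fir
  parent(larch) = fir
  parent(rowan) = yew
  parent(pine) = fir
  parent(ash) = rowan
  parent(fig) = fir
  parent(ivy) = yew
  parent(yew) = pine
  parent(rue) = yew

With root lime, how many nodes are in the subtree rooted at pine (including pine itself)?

6

Descendants of pine (including itself): pine, yew, ivy, rowan, rue, ash. That's 6.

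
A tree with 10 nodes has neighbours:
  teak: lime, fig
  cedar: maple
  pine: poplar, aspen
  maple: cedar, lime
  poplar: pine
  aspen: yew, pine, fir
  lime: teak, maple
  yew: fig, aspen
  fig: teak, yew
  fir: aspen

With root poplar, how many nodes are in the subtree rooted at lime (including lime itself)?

3

lime's subtree: {lime, maple, cedar}, size 3.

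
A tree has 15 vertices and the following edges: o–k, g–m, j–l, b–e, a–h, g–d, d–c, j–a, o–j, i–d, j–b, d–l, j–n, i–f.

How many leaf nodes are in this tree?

Exactly 7 nodes have a single neighbour: c, e, f, h, k, m, n.

7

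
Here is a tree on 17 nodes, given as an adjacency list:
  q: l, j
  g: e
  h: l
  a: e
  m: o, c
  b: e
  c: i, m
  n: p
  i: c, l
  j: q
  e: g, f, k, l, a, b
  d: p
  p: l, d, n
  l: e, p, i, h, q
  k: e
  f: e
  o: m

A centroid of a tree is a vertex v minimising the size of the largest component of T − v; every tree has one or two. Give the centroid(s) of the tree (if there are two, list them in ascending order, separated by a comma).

l

If l is removed the pieces have sizes 6, 4, 3, 2, 1, all ≤ ⌊17/2⌋ = 8.
No neighbour of l does as well, so l is the unique centroid.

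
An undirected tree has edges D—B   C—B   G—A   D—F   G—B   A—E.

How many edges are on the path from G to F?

3

The path is G–B–D–F, which has 3 edges.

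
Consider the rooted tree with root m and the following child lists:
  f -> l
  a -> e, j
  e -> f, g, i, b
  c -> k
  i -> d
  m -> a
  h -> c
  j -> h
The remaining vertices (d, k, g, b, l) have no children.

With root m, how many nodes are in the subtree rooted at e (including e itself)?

e's subtree: {e, i, g, b, f, d, l}, size 7.

7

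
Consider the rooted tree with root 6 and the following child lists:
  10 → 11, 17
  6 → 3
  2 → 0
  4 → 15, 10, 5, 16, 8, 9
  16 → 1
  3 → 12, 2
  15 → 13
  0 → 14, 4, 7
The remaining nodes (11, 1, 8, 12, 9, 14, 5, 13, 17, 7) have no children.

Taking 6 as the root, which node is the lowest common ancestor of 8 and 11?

Ancestors of 8 (toward the root): 8, 4, 0, 2, 3, 6.
Ancestors of 11: 11, 10, 4, 0, 2, 3, 6.
The deepest node appearing in both lists is 4.

4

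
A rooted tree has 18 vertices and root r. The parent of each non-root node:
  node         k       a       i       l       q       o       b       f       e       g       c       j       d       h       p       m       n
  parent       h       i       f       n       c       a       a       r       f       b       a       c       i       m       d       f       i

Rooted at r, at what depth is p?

Climbing from p to the root: p – d – i – f – r. That's 4 steps.

4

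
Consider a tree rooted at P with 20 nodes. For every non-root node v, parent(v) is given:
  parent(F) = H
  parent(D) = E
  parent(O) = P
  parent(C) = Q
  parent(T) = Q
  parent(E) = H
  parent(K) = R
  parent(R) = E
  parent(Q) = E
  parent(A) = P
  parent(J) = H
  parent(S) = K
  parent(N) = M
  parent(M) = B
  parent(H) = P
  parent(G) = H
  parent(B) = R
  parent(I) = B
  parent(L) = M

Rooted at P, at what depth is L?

P – H – E – R – B – M – L — 6 edges.

6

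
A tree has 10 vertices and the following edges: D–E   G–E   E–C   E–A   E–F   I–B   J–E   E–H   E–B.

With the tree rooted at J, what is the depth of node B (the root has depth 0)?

J – E – B — 2 edges.

2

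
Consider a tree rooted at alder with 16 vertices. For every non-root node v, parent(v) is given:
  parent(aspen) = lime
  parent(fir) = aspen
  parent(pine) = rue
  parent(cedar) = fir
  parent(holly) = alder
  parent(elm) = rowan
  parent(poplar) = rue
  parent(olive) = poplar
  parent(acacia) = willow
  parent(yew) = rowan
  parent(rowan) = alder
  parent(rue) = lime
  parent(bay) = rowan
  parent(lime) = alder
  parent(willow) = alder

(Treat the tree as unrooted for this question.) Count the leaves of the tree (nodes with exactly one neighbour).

8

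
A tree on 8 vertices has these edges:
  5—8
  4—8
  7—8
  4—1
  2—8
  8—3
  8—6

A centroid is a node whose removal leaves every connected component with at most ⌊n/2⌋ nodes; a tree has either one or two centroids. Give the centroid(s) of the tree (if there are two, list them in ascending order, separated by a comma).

Delete 8: the remaining components have sizes 2, 1, 1, 1, 1, 1. Max 2 ≤ 4, so 8 is a centroid.
No neighbour of 8 does as well, so 8 is the unique centroid.

8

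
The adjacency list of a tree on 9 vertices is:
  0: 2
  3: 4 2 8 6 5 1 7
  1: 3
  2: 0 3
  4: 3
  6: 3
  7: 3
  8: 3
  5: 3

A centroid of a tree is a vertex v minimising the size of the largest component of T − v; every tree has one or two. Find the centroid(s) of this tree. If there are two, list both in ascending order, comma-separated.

3

If 3 is removed the pieces have sizes 2, 1, 1, 1, 1, 1, 1, all ≤ ⌊9/2⌋ = 4.
No neighbour of 3 does as well, so 3 is the unique centroid.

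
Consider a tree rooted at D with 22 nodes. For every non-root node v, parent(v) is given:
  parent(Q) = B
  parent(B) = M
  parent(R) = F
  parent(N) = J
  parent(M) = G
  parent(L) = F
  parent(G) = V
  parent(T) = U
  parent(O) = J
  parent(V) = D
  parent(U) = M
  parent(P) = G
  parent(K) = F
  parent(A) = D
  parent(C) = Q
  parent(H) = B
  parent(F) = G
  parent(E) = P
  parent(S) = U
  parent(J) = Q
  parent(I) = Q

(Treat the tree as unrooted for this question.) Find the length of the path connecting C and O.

The path is C – Q – J – O, which has 3 edges.

3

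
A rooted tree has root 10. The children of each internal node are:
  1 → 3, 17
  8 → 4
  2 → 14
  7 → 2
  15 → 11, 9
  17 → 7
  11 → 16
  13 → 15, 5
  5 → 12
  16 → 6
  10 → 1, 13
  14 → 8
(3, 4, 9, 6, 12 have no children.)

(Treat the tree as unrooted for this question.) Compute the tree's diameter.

12

A longest path is 4 – 8 – 14 – 2 – 7 – 17 – 1 – 10 – 13 – 15 – 11 – 16 – 6, with 12 edges.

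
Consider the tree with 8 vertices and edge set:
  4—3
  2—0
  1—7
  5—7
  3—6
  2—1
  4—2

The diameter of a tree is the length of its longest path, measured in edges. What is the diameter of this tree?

6

A longest path is 6–3–4–2–1–7–5, with 6 edges.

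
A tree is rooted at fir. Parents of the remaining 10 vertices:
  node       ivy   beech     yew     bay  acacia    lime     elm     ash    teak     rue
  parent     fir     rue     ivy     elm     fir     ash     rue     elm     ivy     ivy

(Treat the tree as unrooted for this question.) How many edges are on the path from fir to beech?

fir–ivy–rue–beech: 3 edges.

3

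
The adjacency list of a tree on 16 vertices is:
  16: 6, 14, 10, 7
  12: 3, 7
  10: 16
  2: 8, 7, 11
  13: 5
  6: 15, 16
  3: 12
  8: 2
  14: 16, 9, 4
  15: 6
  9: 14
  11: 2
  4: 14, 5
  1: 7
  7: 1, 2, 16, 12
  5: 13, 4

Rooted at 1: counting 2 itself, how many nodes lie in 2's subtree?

3

2's subtree: {2, 11, 8}, size 3.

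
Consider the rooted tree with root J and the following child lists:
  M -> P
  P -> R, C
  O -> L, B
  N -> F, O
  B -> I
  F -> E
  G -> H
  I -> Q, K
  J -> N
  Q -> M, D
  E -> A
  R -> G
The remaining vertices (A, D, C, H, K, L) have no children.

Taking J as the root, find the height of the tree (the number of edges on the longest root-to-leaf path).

10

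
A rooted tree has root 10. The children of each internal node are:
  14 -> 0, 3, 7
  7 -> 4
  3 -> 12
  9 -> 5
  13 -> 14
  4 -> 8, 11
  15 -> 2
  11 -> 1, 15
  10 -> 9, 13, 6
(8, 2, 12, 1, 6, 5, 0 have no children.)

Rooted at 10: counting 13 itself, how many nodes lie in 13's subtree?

The subtree rooted at 13 contains: 13, 14, 3, 7, 0, 12, 4, 11, 8, 15, 1, 2 — 12 nodes.

12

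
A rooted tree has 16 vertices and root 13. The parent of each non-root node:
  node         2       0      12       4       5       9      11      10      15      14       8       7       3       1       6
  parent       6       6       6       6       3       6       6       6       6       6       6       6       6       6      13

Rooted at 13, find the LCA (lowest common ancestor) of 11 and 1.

Ancestors of 11 (toward the root): 11, 6, 13.
Ancestors of 1: 1, 6, 13.
The deepest node appearing in both lists is 6.

6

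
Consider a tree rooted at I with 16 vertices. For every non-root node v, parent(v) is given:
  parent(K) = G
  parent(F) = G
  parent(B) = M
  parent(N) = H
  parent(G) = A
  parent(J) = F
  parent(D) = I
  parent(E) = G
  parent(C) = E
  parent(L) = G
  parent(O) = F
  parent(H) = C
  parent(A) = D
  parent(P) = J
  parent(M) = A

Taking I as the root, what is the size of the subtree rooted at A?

Descendants of A (including itself): A, G, M, K, F, E, L, B, O, J, C, P, H, N. That's 14.

14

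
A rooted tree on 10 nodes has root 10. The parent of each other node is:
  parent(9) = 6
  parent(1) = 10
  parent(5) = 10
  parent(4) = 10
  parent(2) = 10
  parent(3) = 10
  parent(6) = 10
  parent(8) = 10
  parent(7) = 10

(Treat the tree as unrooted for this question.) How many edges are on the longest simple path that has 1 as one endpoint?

3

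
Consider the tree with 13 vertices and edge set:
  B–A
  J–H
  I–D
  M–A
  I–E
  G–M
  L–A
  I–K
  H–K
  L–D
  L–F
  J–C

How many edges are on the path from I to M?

4

The path is I - D - L - A - M, which has 4 edges.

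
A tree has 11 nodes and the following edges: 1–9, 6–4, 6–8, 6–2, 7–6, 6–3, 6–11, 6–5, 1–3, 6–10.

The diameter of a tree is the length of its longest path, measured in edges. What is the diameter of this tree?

4

Starting from 9, a farthest node is 11 at distance 4.
One longest path: 9-1-3-6-11.
So the diameter is 4.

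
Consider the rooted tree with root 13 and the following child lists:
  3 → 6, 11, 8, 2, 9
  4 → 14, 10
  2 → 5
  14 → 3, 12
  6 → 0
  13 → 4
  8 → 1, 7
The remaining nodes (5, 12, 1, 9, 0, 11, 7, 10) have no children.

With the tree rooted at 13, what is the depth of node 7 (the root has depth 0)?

Path from 13 to 7: 13 → 4 → 14 → 3 → 8 → 7, which has 5 edges.

5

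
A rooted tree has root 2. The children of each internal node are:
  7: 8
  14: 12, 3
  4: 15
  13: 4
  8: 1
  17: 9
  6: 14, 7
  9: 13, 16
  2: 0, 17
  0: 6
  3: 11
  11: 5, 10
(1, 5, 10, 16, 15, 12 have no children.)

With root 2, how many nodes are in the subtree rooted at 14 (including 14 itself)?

6

14's subtree: {14, 12, 3, 11, 5, 10}, size 6.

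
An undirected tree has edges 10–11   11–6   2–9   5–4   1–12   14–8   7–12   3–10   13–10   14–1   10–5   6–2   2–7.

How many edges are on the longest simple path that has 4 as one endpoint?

10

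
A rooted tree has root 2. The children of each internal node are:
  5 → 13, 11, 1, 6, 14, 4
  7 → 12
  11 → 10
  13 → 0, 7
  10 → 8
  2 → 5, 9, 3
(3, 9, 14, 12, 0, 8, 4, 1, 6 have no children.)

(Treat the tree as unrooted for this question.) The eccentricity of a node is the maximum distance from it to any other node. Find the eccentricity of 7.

Distances from 7 peak at 5, attained at 8.
7-13-5-11-10-8

5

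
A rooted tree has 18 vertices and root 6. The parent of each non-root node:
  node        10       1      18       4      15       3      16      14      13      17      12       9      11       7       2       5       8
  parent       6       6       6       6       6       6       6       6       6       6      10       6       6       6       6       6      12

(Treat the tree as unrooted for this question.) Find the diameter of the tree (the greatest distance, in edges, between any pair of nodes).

Starting from 8, a farthest node is 15 at distance 4.
One longest path: 8 - 12 - 10 - 6 - 15.
So the diameter is 4.

4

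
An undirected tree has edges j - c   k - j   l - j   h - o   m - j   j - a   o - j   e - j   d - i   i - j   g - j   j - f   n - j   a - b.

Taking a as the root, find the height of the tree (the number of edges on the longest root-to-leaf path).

A deepest node is d, reached by a-j-i-d.
That path has 3 edges, so the height is 3.

3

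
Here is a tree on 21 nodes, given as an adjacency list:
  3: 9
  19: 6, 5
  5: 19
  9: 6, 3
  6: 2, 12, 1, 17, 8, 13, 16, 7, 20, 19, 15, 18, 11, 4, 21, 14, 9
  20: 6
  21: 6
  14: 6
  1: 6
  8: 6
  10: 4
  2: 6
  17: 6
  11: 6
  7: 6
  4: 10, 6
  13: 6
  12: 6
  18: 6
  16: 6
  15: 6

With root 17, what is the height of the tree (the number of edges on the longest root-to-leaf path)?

3

The longest root-to-leaf path is 17 – 6 – 4 – 10 (3 edges).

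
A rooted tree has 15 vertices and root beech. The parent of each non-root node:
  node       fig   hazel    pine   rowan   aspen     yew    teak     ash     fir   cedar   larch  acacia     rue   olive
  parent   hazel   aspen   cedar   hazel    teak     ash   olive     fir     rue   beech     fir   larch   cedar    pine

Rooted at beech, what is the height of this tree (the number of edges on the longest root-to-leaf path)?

7

A deepest node is fig, reached by beech – cedar – pine – olive – teak – aspen – hazel – fig.
That path has 7 edges, so the height is 7.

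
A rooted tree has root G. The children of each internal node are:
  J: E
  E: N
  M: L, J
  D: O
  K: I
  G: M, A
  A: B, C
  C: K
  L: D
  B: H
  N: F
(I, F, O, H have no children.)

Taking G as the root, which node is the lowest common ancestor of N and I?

G

Ancestors of N (toward the root): N, E, J, M, G.
Ancestors of I: I, K, C, A, G.
The deepest node appearing in both lists is G.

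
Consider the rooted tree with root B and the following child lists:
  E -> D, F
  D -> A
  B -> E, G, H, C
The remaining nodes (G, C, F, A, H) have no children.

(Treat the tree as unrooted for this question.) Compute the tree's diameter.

4

A longest path is G-B-E-D-A, with 4 edges.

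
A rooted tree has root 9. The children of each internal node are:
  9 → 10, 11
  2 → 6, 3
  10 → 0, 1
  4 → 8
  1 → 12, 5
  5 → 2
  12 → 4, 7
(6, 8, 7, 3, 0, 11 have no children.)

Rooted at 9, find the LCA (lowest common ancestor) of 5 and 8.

1

5's ancestor chain is 5, 1, 10, 9 and 8's is 8, 4, 12, 1, 10, 9; they first meet at 1.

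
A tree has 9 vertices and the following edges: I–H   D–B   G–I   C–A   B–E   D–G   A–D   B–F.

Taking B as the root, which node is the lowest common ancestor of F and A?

Ancestors of F (toward the root): F, B.
Ancestors of A: A, D, B.
The deepest node appearing in both lists is B.

B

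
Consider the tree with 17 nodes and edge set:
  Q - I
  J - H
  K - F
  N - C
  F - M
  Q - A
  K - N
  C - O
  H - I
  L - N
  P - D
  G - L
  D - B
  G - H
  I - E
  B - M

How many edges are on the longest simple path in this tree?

12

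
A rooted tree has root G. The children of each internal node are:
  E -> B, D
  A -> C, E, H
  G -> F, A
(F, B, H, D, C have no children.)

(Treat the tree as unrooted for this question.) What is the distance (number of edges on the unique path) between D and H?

Walking from D: D–E–A–H. Length 3.

3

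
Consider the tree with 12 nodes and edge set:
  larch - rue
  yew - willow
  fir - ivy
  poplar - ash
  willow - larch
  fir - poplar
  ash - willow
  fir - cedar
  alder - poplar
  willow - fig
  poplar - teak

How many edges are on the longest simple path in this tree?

6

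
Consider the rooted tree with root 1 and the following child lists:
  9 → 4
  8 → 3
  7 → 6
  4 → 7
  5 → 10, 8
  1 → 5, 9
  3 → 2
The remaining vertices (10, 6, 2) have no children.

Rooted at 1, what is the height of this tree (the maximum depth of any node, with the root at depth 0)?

4

6 sits deepest: 1-9-4-7-6 — 4 edges from the root.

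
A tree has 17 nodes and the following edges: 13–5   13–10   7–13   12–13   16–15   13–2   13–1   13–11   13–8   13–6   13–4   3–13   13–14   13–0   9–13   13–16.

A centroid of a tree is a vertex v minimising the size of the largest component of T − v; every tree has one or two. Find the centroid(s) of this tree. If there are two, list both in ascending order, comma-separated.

If 13 is removed the pieces have sizes 2, 1, 1, 1, 1, 1, 1, 1, 1, 1, 1, 1, 1, 1, 1, all ≤ ⌊17/2⌋ = 8.
No neighbour of 13 does as well, so 13 is the unique centroid.

13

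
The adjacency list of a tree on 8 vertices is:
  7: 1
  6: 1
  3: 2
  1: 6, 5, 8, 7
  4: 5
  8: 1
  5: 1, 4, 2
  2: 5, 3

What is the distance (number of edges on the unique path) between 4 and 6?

3

Walking from 4: 4 – 5 – 1 – 6. Length 3.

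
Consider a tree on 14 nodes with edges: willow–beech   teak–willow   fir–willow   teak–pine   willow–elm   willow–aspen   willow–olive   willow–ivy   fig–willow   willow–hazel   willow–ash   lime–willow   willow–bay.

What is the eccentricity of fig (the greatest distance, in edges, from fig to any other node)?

Distances from fig peak at 3, attained at pine.
fig–willow–teak–pine

3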